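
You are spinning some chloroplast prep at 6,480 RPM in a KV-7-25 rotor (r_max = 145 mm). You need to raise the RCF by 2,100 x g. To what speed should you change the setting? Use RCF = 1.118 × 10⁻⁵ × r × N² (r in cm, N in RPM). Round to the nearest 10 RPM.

7410 RPM

r = 145 mm = 14.5 cm
Current RCF = 1.118 × 10⁻⁵ × 14.5 × (6480)² = 1.118 × 10⁻⁵ × 14.5 × 41,990,400 ≈ 6,807.1 × g
Target RCF = 6,807.1 + 2,100 = 8,907.1 × g
N² = 8,907.1 / (16.211 × 10⁻⁵) = 54,944,791
N ≈ √54,944,791 ≈ 7,412.5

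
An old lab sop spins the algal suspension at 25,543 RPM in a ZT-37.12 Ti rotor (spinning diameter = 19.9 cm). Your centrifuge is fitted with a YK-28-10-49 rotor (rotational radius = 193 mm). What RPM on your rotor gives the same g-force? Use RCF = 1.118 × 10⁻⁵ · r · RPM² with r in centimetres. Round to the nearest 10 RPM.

≈ 18340 RPM

Original rotor: r = 19.9 / 2 = 9.95 cm
RCF_original = 1.118 × 10⁻⁵ × 9.95 × (25543)² = 1.118 × 10⁻⁵ × 9.95 × 652,444,849 ≈ 72,578.6 × g
Your rotor: r = 193 mm = 19.3 cm
72,578.6 = 1.118 × 10⁻⁵ × 19.3 × N²
N² = 72,578.6 / (21.5774 × 10⁻⁵) = 336,363,973
N ≈ √336,363,973 ≈ 18,340.2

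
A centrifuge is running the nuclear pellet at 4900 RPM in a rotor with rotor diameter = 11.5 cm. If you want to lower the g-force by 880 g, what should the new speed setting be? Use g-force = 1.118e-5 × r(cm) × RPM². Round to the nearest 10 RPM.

r = 11.5 / 2 = 5.75 cm
Current RCF = 1.118 × 10⁻⁵ × 5.75 × (4900)² = 1.118 × 10⁻⁵ × 5.75 × 24,010,000 ≈ 1,543.5 × g
Target RCF = 1,543.5 − 880 = 663.5 × g
N² = 663.5 / (6.4285 × 10⁻⁵) = 10,321,226
N ≈ √10,321,226 ≈ 3,212.7

≈ 3210 RPM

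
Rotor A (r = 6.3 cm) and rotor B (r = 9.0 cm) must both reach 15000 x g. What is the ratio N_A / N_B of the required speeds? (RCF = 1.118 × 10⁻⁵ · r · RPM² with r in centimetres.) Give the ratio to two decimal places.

At fixed RCF, N ∝ 1/√r, so N_A/N_B = √(r_B/r_A) = √(9.0/6.3) = √1.428571 = 1.1952.

1.20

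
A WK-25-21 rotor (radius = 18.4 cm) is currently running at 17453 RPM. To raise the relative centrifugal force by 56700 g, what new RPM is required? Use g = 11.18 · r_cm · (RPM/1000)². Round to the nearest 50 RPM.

N₂ ≈ 24100 RPM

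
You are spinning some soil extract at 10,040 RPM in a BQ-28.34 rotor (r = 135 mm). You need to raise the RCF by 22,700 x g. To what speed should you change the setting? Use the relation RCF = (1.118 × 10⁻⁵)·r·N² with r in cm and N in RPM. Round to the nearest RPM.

N₂ ≈ 15849 RPM

r = 135 mm = 13.5 cm
Current RCF = 1.118 × 10⁻⁵ × 13.5 × (10040)² = 1.118 × 10⁻⁵ × 13.5 × 100,801,600 ≈ 15,214 × g
Target RCF = 15,214 + 22,700 = 37,914 × g
N² = 37,914 / (15.093 × 10⁻⁵) = 251,202,544
N ≈ √251,202,544 ≈ 15,849.4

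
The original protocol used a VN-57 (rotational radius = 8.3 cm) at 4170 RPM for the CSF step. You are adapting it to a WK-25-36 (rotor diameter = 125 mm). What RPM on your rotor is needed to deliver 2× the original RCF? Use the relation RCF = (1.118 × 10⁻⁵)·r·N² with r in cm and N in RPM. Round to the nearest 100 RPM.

RCF_original = 1.118 × 10⁻⁵ × 8.3 × (4170)² = 1.118 × 10⁻⁵ × 8.3 × 17,388,900 ≈ 1,613.6 × g
Target RCF = 2 × 1,613.6 ≈ 3,227.2 × g
Your rotor: r = 125 mm / 2 = 62.5 mm = 6.25 cm
3,227.2 = 1.118 × 10⁻⁵ × 6.25 × N²
N² = 3,227.2 / (6.9875 × 10⁻⁵) = 46,185,331
N ≈ √46,185,331 ≈ 6,796.0

≈ 6800 RPM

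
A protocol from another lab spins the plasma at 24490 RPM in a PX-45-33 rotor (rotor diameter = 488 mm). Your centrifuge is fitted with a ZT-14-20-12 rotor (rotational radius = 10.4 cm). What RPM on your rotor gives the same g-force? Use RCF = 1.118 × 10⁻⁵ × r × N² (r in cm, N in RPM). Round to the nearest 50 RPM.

37500 RPM

Original rotor: r = 488 mm / 2 = 244 mm = 24.4 cm
RCF_original = 1.118 × 10⁻⁵ × 24.4 × (24490)² = 1.118 × 10⁻⁵ × 24.4 × 599,760,100 ≈ 163,609.8 × g
163,609.8 = 1.118 × 10⁻⁵ × 10.4 × N²
N² = 163,609.8 / (11.6272 × 10⁻⁵) = 1,407,129,833
N ≈ √1,407,129,833 ≈ 37,511.7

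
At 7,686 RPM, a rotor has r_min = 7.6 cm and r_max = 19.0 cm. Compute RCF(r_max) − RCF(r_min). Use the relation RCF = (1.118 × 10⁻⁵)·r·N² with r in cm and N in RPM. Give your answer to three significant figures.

≈ 7530 × g

RCF_max = 1.118 × 10⁻⁵ × 19 × (7686)² = 1.118 × 10⁻⁵ × 19 × 59,074,596 ≈ 12,548.6 × g
RCF_min = 1.118 × 10⁻⁵ × 7.6 × (7686)² = 1.118 × 10⁻⁵ × 7.6 × 59,074,596 ≈ 5,019.5 × g
ΔRCF = 12,548.6 − 5,019.5 = 7,529.1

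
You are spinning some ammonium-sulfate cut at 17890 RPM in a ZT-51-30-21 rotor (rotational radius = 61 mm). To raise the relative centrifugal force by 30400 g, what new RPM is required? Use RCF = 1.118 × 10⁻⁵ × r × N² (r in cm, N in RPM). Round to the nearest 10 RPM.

r = 61 mm = 6.1 cm
Current RCF = 1.118 × 10⁻⁵ × 6.1 × (17890)² = 1.118 × 10⁻⁵ × 6.1 × 320,052,100 ≈ 21,826.9 × g
Target RCF = 21,826.9 + 30,400 = 52,226.9 × g
N² = 52,226.9 / (6.8198 × 10⁻⁵) = 765,812,780
N ≈ √765,812,780 ≈ 27,673.3

N₂ ≈ 27670 RPM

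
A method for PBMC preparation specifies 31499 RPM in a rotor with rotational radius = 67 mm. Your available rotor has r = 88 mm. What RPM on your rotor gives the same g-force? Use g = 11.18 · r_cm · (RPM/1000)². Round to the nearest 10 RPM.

Original rotor: r = 67 mm = 6.7 cm
RCF = 11.18 × r × (N/1000)²
RCF_original = 11.18 × 6.7 × (31.499)² = 11.18 × 6.7 × 992.187001 ≈ 74,320.8 × g
Your rotor: r = 88 mm = 8.8 cm
74,320.8 = 11.18 × 8.8 × (N/1000)²
(N/1000)² = 74,320.8 / 98.384 = 755.4155
N = 1000 × √755.4155 ≈ 27,484.8

≈ 27480 RPM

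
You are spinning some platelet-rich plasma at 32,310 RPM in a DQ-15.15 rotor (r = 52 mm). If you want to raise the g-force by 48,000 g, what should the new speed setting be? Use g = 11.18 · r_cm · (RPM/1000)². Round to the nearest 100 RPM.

N₂ ≈ 43200 RPM

r = 52 mm = 5.2 cm
Current RCF = 11.18 × 5.2 × (32.31)² = 11.18 × 5.2 × 1,043.9361 ≈ 60,690.3 × g
Target RCF = 60,690.3 + 48,000 = 108,690.3 × g
(N/1000)² = 108,690.3 / 58.136 = 1869.587
N = 1000 × √1869.587 ≈ 43,238.7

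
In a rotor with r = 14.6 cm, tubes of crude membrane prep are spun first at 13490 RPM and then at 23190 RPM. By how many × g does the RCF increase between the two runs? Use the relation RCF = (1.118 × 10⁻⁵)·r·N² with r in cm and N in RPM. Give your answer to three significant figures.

≈ 58100 × g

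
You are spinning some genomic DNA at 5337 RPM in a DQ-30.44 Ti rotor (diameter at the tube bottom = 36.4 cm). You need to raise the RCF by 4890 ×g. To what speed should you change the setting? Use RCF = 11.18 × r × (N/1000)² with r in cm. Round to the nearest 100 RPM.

N₂ ≈ 7200 RPM

r = 36.4 / 2 = 18.2 cm
Current RCF = 11.18 × 18.2 × (5.337)² = 11.18 × 18.2 × 28.483569 ≈ 5,795.7 × g
Target RCF = 5,795.7 + 4,890 = 10,685.7 × g
(N/1000)² = 10,685.7 / 203.476 = 52.51578
N = 1000 × √52.51578 ≈ 7,246.8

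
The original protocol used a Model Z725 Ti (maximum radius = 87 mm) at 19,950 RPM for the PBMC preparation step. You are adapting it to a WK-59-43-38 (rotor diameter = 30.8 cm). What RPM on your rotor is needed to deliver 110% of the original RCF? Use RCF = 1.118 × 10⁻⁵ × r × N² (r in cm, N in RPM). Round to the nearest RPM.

≈ 15727 RPM

Original rotor: r = 87 mm = 8.7 cm
RCF = 1.118 × 10⁻⁵ × r × N²
RCF_original = 1.118 × 10⁻⁵ × 8.7 × (19950)² = 1.118 × 10⁻⁵ × 8.7 × 398,002,500 ≈ 38,712.1 × g
Target RCF = 1.1 × 38,712.1 ≈ 42,583.3 × g
Your rotor: r = 30.8 / 2 = 15.4 cm
42,583.3 = 1.118 × 10⁻⁵ × 15.4 × N²
N² = 42,583.3 / (17.2172 × 10⁻⁵) = 247,329,996
N ≈ √247,329,996 ≈ 15,726.7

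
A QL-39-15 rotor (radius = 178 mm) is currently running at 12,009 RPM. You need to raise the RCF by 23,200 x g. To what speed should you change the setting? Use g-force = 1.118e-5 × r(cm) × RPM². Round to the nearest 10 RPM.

r = 178 mm = 17.8 cm
Current RCF = 1.118 × 10⁻⁵ × 17.8 × (12009)² = 1.118 × 10⁻⁵ × 17.8 × 144,216,081 ≈ 28,699.6 × g
Target RCF = 28,699.6 + 23,200 = 51,899.6 × g
N² = 51,899.6 / (19.9004 × 10⁻⁵) = 260,796,768
N ≈ √260,796,768 ≈ 16,149.2

16150 RPM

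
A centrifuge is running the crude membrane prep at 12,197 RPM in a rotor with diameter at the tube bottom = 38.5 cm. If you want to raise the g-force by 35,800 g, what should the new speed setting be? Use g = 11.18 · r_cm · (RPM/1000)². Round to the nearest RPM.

r = 38.5 / 2 = 19.25 cm
Current RCF = 11.18 × 19.25 × (12.197)² = 11.18 × 19.25 × 148.766809 ≈ 32,016.8 × g
Target RCF = 32,016.8 + 35,800 = 67,816.8 × g
(N/1000)² = 67,816.8 / 215.215 = 315.1119
N = 1000 × √315.1119 ≈ 17,751.4

N₂ ≈ 17751 RPM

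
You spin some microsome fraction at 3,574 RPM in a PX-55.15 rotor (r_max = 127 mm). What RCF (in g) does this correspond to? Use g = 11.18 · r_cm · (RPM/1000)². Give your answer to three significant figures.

RCF ≈ 1810 g

r = 127 mm = 12.7 cm
RCF = 11.18 × 12.7 × (3.574)² = 11.18 × 12.7 × 12.773476 ≈ 1,813.7 × g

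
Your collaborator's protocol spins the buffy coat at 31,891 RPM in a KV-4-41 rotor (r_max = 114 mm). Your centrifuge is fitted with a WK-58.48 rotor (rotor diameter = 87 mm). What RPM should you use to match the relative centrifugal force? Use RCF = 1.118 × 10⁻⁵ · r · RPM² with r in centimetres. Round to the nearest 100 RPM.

51600 RPM

Original rotor: r = 114 mm = 11.4 cm
RCF_original = 1.118 × 10⁻⁵ × 11.4 × (31891)² = 1.118 × 10⁻⁵ × 11.4 × 1,017,035,881 ≈ 129,623.3 × g
Your rotor: r = 87 mm / 2 = 43.5 mm = 4.35 cm
129,623.3 = 1.118 × 10⁻⁵ × 4.35 × N²
N² = 129,623.3 / (4.8633 × 10⁻⁵) = 2,665,336,294
N ≈ √2,665,336,294 ≈ 51,626.9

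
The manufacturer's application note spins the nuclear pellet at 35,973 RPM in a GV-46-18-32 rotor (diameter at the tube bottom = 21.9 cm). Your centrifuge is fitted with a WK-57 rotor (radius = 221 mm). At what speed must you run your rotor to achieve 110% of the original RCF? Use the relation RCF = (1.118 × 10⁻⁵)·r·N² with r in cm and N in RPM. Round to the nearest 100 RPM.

Original rotor: r = 21.9 / 2 = 10.95 cm
RCF = 1.118 × 10⁻⁵ × r × N²
RCF_original = 1.118 × 10⁻⁵ × 10.95 × (35973)² = 1.118 × 10⁻⁵ × 10.95 × 1,294,056,729 ≈ 158,419.7 × g
Target RCF = 1.1 × 158,419.7 ≈ 174,261.7 × g
Your rotor: r = 221 mm = 22.1 cm
174,261.7 = 1.118 × 10⁻⁵ × 22.1 × N²
N² = 174,261.7 / (24.7078 × 10⁻⁵) = 705,290,232
N ≈ √705,290,232 ≈ 26,557.3

26600 RPM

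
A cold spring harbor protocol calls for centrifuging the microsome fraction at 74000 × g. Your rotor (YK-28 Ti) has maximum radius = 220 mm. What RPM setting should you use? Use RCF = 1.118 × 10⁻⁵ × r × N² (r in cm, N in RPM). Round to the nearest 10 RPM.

r = 220 mm = 22.0 cm
74,000 = 1.118 × 10⁻⁵ × 22 × N²
N² = 74,000 / (24.596 × 10⁻⁵) = 300,861,929
N ≈ √300,861,929 ≈ 17,345.4

17350 RPM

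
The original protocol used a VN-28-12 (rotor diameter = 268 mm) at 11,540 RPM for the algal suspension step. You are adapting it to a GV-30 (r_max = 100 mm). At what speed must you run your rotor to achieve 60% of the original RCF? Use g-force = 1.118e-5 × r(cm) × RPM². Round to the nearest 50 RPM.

10350 RPM

Original rotor: r = 268 mm / 2 = 134 mm = 13.4 cm
RCF_original = 1.118 × 10⁻⁵ × 13.4 × (11540)² = 1.118 × 10⁻⁵ × 13.4 × 133,171,600 ≈ 19,950.7 × g
Target RCF = 0.6 × 19,950.7 ≈ 11,970.4 × g
Your rotor: r = 100 mm = 10.0 cm
11,970.4 = 1.118 × 10⁻⁵ × 10 × N²
N² = 11,970.4 / (11.18 × 10⁻⁵) = 107,069,767
N ≈ √107,069,767 ≈ 10,347.5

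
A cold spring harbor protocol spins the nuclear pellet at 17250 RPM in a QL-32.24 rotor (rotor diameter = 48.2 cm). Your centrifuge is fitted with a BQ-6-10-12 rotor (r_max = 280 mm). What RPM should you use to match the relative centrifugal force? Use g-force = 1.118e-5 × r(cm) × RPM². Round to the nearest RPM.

16004 RPM

Original rotor: r = 48.2 / 2 = 24.1 cm
RCF_original = 1.118 × 10⁻⁵ × 24.1 × (17250)² = 1.118 × 10⁻⁵ × 24.1 × 297,562,500 ≈ 80,174.6 × g
Your rotor: r = 280 mm = 28.0 cm
80,174.6 = 1.118 × 10⁻⁵ × 28 × N²
N² = 80,174.6 / (31.304 × 10⁻⁵) = 256,116,151
N ≈ √256,116,151 ≈ 16,003.6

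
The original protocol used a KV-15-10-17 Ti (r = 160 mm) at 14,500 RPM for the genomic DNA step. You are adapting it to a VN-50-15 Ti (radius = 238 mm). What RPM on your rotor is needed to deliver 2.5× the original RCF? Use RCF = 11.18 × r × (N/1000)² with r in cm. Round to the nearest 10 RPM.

Original rotor: r = 160 mm = 16.0 cm
RCF_original = 11.18 × 16 × (14.5)² = 11.18 × 16 × 210.25 ≈ 37,609.5 × g
Target RCF = 2.5 × 37,609.5 ≈ 94,023.8 × g
Your rotor: r = 238 mm = 23.8 cm
94,023.8 = 11.18 × 23.8 × (N/1000)²
(N/1000)² = 94,023.8 / 266.084 = 353.3613
N = 1000 × √353.3613 ≈ 18,797.9

≈ 18800 RPM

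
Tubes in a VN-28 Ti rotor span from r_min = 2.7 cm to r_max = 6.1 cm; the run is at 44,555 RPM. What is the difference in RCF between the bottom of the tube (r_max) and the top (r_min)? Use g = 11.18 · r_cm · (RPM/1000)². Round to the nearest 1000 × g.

ΔRCF ≈ 75000 ×g

RCF_max = 11.18 × 6.1 × (44.555)² = 11.18 × 6.1 × 1,985.148025 ≈ 135,383.1 × g
RCF_min = 11.18 × 2.7 × (44.555)² = 11.18 × 2.7 × 1,985.148025 ≈ 59,923.7 × g
ΔRCF = 135,383.1 − 59,923.7 = 75,459.4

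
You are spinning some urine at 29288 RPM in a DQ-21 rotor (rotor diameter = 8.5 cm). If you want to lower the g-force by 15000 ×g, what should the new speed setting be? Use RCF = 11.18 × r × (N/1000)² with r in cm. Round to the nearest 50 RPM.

≈ 23300 RPM

r = 8.5 / 2 = 4.25 cm
Current RCF = 11.18 × 4.25 × (29.288)² = 11.18 × 4.25 × 857.786944 ≈ 40,757.7 × g
Target RCF = 40,757.7 − 15,000 = 25,757.7 × g
(N/1000)² = 25,757.7 / 47.515 = 542.0962
N = 1000 × √542.0962 ≈ 23,283.0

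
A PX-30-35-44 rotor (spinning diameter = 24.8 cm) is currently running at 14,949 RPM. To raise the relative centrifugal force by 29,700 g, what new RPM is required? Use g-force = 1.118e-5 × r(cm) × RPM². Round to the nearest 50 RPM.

r = 24.8 / 2 = 12.4 cm
Current RCF = 1.118 × 10⁻⁵ × 12.4 × (14949)² = 1.118 × 10⁻⁵ × 12.4 × 223,472,601 ≈ 30,980.5 × g
Target RCF = 30,980.5 + 29,700 = 60,680.5 × g
N² = 60,680.5 / (13.8632 × 10⁻⁵) = 437,709,187
N ≈ √437,709,187 ≈ 20,921.5

N₂ ≈ 20900 RPM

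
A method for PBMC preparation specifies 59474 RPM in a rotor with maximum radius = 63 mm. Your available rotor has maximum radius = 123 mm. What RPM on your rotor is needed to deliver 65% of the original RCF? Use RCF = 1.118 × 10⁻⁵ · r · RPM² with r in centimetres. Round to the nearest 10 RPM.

Original rotor: r = 63 mm = 6.3 cm
RCF_original = 1.118 × 10⁻⁵ × 6.3 × (59474)² = 1.118 × 10⁻⁵ × 6.3 × 3,537,156,676 ≈ 249,136.1 × g
Target RCF = 0.65 × 249,136.1 ≈ 161,938.5 × g
Your rotor: r = 123 mm = 12.3 cm
161,938.5 = 1.118 × 10⁻⁵ × 12.3 × N²
N² = 161,938.5 / (13.7514 × 10⁻⁵) = 1,177,614,643
N ≈ √1,177,614,643 ≈ 34,316.4

34320 RPM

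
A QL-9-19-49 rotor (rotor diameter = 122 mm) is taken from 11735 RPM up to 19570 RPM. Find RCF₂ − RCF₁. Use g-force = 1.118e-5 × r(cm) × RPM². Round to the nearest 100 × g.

r = 122 mm / 2 = 61 mm = 6.1 cm
RCF₁ = 1.118 × 10⁻⁵ × 6.1 × (11735)² = 1.118 × 10⁻⁵ × 6.1 × 137,710,225 ≈ 9,391.6 × g
RCF₂ = 1.118 × 10⁻⁵ × 6.1 × (19570)² = 1.118 × 10⁻⁵ × 6.1 × 382,984,900 ≈ 26,118.8 × g
Increase = 26,118.8 − 9,391.6 = 16,727.2

16700 ×g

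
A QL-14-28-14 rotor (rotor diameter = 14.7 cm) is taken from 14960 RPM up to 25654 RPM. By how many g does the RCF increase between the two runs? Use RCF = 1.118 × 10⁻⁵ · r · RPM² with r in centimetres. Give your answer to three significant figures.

≈ 35700 g

r = 14.7 / 2 = 7.35 cm
RCF₁ = 1.118 × 10⁻⁵ × 7.35 × (14960)² = 1.118 × 10⁻⁵ × 7.35 × 223,801,600 ≈ 18,390.4 × g
RCF₂ = 1.118 × 10⁻⁵ × 7.35 × (25654)² = 1.118 × 10⁻⁵ × 7.35 × 658,127,716 ≈ 54,080.3 × g
Increase = 54,080.3 − 18,390.4 = 35,689.9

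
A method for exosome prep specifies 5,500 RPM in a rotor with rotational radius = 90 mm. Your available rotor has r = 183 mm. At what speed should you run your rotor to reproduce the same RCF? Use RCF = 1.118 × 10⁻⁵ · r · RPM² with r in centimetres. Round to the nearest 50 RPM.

Original rotor: r = 90 mm = 9.0 cm
RCF_original = 1.118 × 10⁻⁵ × 9 × (5500)² = 1.118 × 10⁻⁵ × 9 × 30,250,000 ≈ 3,043.8 × g
Your rotor: r = 183 mm = 18.3 cm
3,043.8 = 1.118 × 10⁻⁵ × 18.3 × N²
N² = 3,043.8 / (20.4594 × 10⁻⁵) = 14,877,269
N ≈ √14,877,269 ≈ 3,857.1

3850 RPM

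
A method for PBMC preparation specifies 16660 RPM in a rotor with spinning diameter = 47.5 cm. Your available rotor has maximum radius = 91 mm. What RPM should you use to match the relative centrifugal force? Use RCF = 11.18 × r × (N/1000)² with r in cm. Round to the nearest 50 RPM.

26900 RPM

Original rotor: r = 47.5 / 2 = 23.75 cm
RCF_original = 11.18 × 23.75 × (16.66)² = 11.18 × 23.75 × 277.5556 ≈ 73,698 × g
Your rotor: r = 91 mm = 9.1 cm
73,698 = 11.18 × 9.1 × (N/1000)²
(N/1000)² = 73,698 / 101.738 = 724.3901
N = 1000 × √724.3901 ≈ 26,914.5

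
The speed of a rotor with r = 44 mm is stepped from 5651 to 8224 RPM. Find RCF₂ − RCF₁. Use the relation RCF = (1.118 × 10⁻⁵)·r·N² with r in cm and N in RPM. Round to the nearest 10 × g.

1760 ×g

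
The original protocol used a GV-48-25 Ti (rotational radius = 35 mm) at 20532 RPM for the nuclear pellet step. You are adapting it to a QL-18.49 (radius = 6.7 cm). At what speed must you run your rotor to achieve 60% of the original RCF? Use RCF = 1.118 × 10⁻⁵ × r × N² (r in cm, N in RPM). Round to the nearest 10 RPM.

11490 RPM

Original rotor: r = 35 mm = 3.5 cm
RCF_original = 1.118 × 10⁻⁵ × 3.5 × (20532)² = 1.118 × 10⁻⁵ × 3.5 × 421,563,024 ≈ 16,495.8 × g
Target RCF = 0.6 × 16,495.8 ≈ 9,897.5 × g
9,897.5 = 1.118 × 10⁻⁵ × 6.7 × N²
N² = 9,897.5 / (7.4906 × 10⁻⁵) = 132,132,272
N ≈ √132,132,272 ≈ 11,494.9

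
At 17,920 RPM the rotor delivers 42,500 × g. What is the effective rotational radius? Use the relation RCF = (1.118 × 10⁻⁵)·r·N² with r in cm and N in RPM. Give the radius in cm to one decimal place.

11.8 cm

RCF = 1.118 × 10⁻⁵ × r × N²
42500 = 1.118 × 10⁻⁵ × r × (17920)²
r = 42500 / (1.118 × 10⁻⁵ × 321,126,400) = 42500 / 3590.193 ≈ 11.838 cm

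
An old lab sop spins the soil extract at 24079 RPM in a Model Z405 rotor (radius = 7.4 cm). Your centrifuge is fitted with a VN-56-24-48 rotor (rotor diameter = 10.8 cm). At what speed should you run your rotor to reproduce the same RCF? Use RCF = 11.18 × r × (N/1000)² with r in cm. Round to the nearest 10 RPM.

≈ 28190 RPM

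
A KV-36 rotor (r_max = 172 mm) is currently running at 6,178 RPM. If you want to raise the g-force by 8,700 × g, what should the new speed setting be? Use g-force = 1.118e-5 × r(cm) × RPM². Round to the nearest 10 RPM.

r = 172 mm = 17.2 cm
Current RCF = 1.118 × 10⁻⁵ × 17.2 × (6178)² = 1.118 × 10⁻⁵ × 17.2 × 38,167,684 ≈ 7,339.5 × g
Target RCF = 7,339.5 + 8,700 = 16,039.5 × g
N² = 16,039.5 / (19.2296 × 10⁻⁵) = 83,410,471
N ≈ √83,410,471 ≈ 9,132.9

N₂ ≈ 9130 RPM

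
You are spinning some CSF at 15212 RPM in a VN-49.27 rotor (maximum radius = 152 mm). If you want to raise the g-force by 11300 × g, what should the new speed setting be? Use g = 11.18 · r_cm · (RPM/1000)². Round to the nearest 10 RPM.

r = 152 mm = 15.2 cm
Current RCF = 11.18 × 15.2 × (15.212)² = 11.18 × 15.2 × 231.404944 ≈ 39,324 × g
Target RCF = 39,324 + 11,300 = 50,624 × g
(N/1000)² = 50,624 / 169.936 = 297.9004
N = 1000 × √297.9004 ≈ 17,259.8

17260 RPM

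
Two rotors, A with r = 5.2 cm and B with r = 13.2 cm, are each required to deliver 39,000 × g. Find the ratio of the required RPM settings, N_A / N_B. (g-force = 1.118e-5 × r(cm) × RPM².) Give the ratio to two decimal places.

1.59

At fixed RCF, N ∝ 1/√r, so N_A/N_B = √(r_B/r_A) = √(13.2/5.2) = √2.538462 = 1.5933.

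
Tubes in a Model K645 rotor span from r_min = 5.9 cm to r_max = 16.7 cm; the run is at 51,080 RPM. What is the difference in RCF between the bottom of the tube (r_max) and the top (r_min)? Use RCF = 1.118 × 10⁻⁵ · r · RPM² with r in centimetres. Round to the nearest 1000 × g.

ΔRCF = 1.118 × 10⁻⁵ × (r_max − r_min) × N² = 1.118 × 10⁻⁵ × 10.8 × 2,609,166,400 ≈ 315,041.2

≈ 315000 × g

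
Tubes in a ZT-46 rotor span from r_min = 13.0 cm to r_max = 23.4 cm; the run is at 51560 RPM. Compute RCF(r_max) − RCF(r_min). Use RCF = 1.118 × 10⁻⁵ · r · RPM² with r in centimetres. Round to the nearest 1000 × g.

≈ 309000 g

ΔRCF = 1.118 × 10⁻⁵ × (r_max − r_min) × N² = 1.118 × 10⁻⁵ × 10.4 × 2,658,433,600 ≈ 309,101.4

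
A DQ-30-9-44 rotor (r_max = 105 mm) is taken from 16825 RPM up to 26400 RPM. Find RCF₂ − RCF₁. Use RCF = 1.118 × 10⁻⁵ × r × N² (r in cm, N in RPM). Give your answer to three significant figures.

48600 ×g

r = 105 mm = 10.5 cm
RCF₁ = 1.118 × 10⁻⁵ × 10.5 × (16825)² = 1.118 × 10⁻⁵ × 10.5 × 283,080,625 ≈ 33,230.8 × g
RCF₂ = 1.118 × 10⁻⁵ × 10.5 × (26400)² = 1.118 × 10⁻⁵ × 10.5 × 696,960,000 ≈ 81,816.1 × g
Increase = 81,816.1 − 33,230.8 = 48,585.3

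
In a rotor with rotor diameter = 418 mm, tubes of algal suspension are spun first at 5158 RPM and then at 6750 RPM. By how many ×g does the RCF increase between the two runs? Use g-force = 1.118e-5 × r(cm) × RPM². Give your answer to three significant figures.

r = 418 mm / 2 = 209 mm = 20.9 cm
RCF₁ = 1.118 × 10⁻⁵ × 20.9 × (5158)² = 1.118 × 10⁻⁵ × 20.9 × 26,604,964 ≈ 6,216.6 × g
RCF₂ = 1.118 × 10⁻⁵ × 20.9 × (6750)² = 1.118 × 10⁻⁵ × 20.9 × 45,562,500 ≈ 10,646.2 × g
Increase = 10,646.2 − 6,216.6 = 4,429.6

≈ 4430 ×g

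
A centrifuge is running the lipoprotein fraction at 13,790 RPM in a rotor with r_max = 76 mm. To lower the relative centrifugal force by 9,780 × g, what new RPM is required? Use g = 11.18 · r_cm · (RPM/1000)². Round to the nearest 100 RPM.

r = 76 mm = 7.6 cm
Current RCF = 11.18 × 7.6 × (13.79)² = 11.18 × 7.6 × 190.1641 ≈ 16,157.9 × g
Target RCF = 16,157.9 − 9,780 = 6,377.9 × g
(N/1000)² = 6,377.9 / 84.968 = 75.06238
N = 1000 × √75.06238 ≈ 8,663.9

8700 RPM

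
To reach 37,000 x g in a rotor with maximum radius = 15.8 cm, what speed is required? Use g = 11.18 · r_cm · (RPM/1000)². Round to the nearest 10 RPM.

37,000 = 11.18 × 15.8 × (N/1000)²
(N/1000)² = 37,000 / 176.644 = 209.4608
N = 1000 × √209.4608 ≈ 14,472.8

N ≈ 14470 RPM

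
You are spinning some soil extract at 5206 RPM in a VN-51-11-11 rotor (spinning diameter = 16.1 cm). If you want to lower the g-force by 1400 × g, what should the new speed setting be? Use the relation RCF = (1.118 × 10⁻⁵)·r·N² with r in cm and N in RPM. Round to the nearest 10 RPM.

3400 RPM

r = 16.1 / 2 = 8.05 cm
Current RCF = 1.118 × 10⁻⁵ × 8.05 × (5206)² = 1.118 × 10⁻⁵ × 8.05 × 27,102,436 ≈ 2,439.2 × g
Target RCF = 2,439.2 − 1,400 = 1,039.2 × g
N² = 1,039.2 / (8.9999 × 10⁻⁵) = 11,546,795
N ≈ √11,546,795 ≈ 3,398.1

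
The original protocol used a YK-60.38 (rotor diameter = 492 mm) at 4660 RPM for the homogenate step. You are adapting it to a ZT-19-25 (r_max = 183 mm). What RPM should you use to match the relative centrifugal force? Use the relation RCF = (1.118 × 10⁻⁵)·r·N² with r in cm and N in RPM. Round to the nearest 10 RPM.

Original rotor: r = 492 mm / 2 = 246 mm = 24.6 cm
RCF = 1.118 × 10⁻⁵ × r × N²
RCF_original = 1.118 × 10⁻⁵ × 24.6 × (4660)² = 1.118 × 10⁻⁵ × 24.6 × 21,715,600 ≈ 5,972.4 × g
Your rotor: r = 183 mm = 18.3 cm
5,972.4 = 1.118 × 10⁻⁵ × 18.3 × N²
N² = 5,972.4 / (20.4594 × 10⁻⁵) = 29,191,472
N ≈ √29,191,472 ≈ 5,402.9

5400 RPM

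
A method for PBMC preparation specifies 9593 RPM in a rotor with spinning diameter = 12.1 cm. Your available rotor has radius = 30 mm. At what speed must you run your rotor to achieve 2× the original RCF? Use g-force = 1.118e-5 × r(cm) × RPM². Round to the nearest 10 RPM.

19270 RPM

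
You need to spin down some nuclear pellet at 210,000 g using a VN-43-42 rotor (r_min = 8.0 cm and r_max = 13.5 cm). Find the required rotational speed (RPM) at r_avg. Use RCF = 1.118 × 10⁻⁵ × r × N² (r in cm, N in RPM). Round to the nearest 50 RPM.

41800 RPM

r_avg = (8.0 + 13.5) / 2 = 10.75 cm
RCF = 1.118 × 10⁻⁵ × r × N²
210,000 = 1.118 × 10⁻⁵ × 10.75 × N²
N² = 210,000 / (12.0185 × 10⁻⁵) = 1,747,306,236
N ≈ √1,747,306,236 ≈ 41,800.8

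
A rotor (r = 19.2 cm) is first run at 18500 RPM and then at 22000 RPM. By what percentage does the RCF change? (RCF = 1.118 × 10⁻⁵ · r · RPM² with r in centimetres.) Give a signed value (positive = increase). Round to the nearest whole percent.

RCF ∝ N², so the ratio is (22000/18500)² = (1.189189)² = 1.4142.
Change = 1.4142 − 1 = +0.4142 → +41.4%.

+41%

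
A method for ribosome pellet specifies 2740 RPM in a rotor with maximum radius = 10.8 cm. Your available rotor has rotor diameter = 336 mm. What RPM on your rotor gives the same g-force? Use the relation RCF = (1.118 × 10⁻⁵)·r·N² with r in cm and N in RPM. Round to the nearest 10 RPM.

≈ 2200 RPM

RCF_original = 1.118 × 10⁻⁵ × 10.8 × (2740)² = 1.118 × 10⁻⁵ × 10.8 × 7,507,600 ≈ 906.5 × g
Your rotor: r = 336 mm / 2 = 168 mm = 16.8 cm
906.5 = 1.118 × 10⁻⁵ × 16.8 × N²
N² = 906.5 / (18.7824 × 10⁻⁵) = 4,826,327
N ≈ √4,826,327 ≈ 2,196.9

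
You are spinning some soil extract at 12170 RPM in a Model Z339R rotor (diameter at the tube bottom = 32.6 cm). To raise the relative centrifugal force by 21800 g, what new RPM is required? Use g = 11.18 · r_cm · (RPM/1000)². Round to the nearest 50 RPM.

r = 32.6 / 2 = 16.3 cm
Current RCF = 11.18 × 16.3 × (12.17)² = 11.18 × 16.3 × 148.1089 ≈ 26,990.5 × g
Target RCF = 26,990.5 + 21,800 = 48,790.5 × g
(N/1000)² = 48,790.5 / 182.234 = 267.7354
N = 1000 × √267.7354 ≈ 16,362.6

N₂ ≈ 16350 RPM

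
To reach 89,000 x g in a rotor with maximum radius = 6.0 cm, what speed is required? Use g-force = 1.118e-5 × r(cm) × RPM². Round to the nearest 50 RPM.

≈ 36400 RPM

89,000 = 1.118 × 10⁻⁵ × 6 × N²
N² = 89,000 / (6.708 × 10⁻⁵) = 1,326,774,001
N ≈ √1,326,774,001 ≈ 36,424.9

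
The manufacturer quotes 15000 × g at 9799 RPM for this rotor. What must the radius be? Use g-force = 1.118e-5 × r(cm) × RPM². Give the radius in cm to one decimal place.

≈ 14.0 cm

15000 = 1.118 × 10⁻⁵ × r × (9799)²
r = 15000 / (1.118 × 10⁻⁵ × 96,020,401) = 15000 / 1073.508 ≈ 13.973 cm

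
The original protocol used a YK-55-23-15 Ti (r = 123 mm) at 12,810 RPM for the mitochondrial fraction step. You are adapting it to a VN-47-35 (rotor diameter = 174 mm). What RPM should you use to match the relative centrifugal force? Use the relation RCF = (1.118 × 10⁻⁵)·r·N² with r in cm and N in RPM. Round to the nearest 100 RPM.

Original rotor: r = 123 mm = 12.3 cm
RCF_original = 1.118 × 10⁻⁵ × 12.3 × (12810)² = 1.118 × 10⁻⁵ × 12.3 × 164,096,100 ≈ 22,565.5 × g
Your rotor: r = 174 mm / 2 = 87 mm = 8.7 cm
22,565.5 = 1.118 × 10⁻⁵ × 8.7 × N²
N² = 22,565.5 / (9.7266 × 10⁻⁵) = 231,997,820
N ≈ √231,997,820 ≈ 15,231.5

15200 RPM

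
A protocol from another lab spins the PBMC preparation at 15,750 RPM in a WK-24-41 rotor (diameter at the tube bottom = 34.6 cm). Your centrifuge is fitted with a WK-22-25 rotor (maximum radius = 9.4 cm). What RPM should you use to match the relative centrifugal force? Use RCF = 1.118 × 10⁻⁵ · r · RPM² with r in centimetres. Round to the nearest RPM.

≈ 21367 RPM

Original rotor: r = 34.6 / 2 = 17.3 cm
RCF = 1.118 × 10⁻⁵ × r × N²
RCF_original = 1.118 × 10⁻⁵ × 17.3 × (15750)² = 1.118 × 10⁻⁵ × 17.3 × 248,062,500 ≈ 47,978.8 × g
47,978.8 = 1.118 × 10⁻⁵ × 9.4 × N²
N² = 47,978.8 / (10.5092 × 10⁻⁵) = 456,540,936
N ≈ √456,540,936 ≈ 21,366.8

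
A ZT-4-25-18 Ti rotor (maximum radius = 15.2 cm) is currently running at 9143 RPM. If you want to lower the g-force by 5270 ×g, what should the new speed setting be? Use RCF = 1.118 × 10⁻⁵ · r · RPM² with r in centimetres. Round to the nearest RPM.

N₂ ≈ 7251 RPM

Current RCF = 1.118 × 10⁻⁵ × 15.2 × (9143)² = 1.118 × 10⁻⁵ × 15.2 × 83,594,449 ≈ 14,205.7 × g
Target RCF = 14,205.7 − 5,270 = 8,935.7 × g
N² = 8,935.7 / (16.9936 × 10⁻⁵) = 52,582,737
N ≈ √52,582,737 ≈ 7,251.4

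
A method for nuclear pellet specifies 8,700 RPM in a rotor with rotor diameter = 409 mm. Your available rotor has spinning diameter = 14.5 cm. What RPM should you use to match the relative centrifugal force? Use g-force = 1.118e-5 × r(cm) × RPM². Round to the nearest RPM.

Original rotor: r = 409 mm / 2 = 204.5 mm = 20.45 cm
RCF = 1.118 × 10⁻⁵ × r × N²
RCF_original = 1.118 × 10⁻⁵ × 20.45 × (8700)² = 1.118 × 10⁻⁵ × 20.45 × 75,690,000 ≈ 17,305.1 × g
Your rotor: r = 14.5 / 2 = 7.25 cm
17,305.1 = 1.118 × 10⁻⁵ × 7.25 × N²
N² = 17,305.1 / (8.1055 × 10⁻⁵) = 213,498,242
N ≈ √213,498,242 ≈ 14,611.6

≈ 14612 RPM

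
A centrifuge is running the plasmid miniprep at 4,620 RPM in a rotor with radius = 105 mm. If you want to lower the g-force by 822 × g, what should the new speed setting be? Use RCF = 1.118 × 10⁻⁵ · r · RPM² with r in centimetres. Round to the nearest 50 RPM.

r = 105 mm = 10.5 cm
Current RCF = 1.118 × 10⁻⁵ × 10.5 × (4620)² = 1.118 × 10⁻⁵ × 10.5 × 21,344,400 ≈ 2,505.6 × g
Target RCF = 2,505.6 − 822 = 1,683.6 × g
N² = 1,683.6 / (11.739 × 10⁻⁵) = 14,341,937
N ≈ √14,341,937 ≈ 3,787.1

3800 RPM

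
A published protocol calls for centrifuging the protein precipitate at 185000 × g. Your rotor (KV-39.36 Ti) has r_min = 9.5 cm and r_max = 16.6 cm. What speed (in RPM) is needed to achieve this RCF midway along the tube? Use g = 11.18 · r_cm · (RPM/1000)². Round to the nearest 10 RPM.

35610 RPM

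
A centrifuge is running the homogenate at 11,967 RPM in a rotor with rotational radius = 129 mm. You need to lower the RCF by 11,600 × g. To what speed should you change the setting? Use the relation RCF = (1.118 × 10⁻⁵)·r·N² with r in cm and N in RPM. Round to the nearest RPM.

r = 129 mm = 12.9 cm
Current RCF = 1.118 × 10⁻⁵ × 12.9 × (11967)² = 1.118 × 10⁻⁵ × 12.9 × 143,209,089 ≈ 20,653.9 × g
Target RCF = 20,653.9 − 11,600 = 9,053.9 × g
N² = 9,053.9 / (14.4222 × 10⁻⁵) = 62,777,524
N ≈ √62,777,524 ≈ 7,923.2

≈ 7923 RPM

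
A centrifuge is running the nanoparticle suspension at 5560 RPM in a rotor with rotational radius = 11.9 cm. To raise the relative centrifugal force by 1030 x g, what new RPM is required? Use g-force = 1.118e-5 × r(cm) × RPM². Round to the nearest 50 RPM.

Current RCF = 1.118 × 10⁻⁵ × 11.9 × (5560)² = 1.118 × 10⁻⁵ × 11.9 × 30,913,600 ≈ 4,112.8 × g
Target RCF = 4,112.8 + 1,030 = 5,142.8 × g
N² = 5,142.8 / (13.3042 × 10⁻⁵) = 38,655,462
N ≈ √38,655,462 ≈ 6,217.4

≈ 6200 RPM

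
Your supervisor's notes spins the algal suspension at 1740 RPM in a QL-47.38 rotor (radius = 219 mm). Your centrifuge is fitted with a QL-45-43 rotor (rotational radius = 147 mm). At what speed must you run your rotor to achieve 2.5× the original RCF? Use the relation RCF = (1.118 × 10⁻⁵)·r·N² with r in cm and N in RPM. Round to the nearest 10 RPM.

Original rotor: r = 219 mm = 21.9 cm
RCF_original = 1.118 × 10⁻⁵ × 21.9 × (1740)² = 1.118 × 10⁻⁵ × 21.9 × 3,027,600 ≈ 741.3 × g
Target RCF = 2.5 × 741.3 ≈ 1,853.2 × g
Your rotor: r = 147 mm = 14.7 cm
1,853.2 = 1.118 × 10⁻⁵ × 14.7 × N²
N² = 1,853.2 / (16.4346 × 10⁻⁵) = 11,276,210
N ≈ √11,276,210 ≈ 3,358.0

≈ 3360 RPM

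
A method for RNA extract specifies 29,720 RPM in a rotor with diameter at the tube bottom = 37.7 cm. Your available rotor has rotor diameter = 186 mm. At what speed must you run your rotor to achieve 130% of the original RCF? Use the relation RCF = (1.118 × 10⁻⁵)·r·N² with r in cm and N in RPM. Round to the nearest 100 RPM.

≈ 48200 RPM

Original rotor: r = 37.7 / 2 = 18.85 cm
RCF_original = 1.118 × 10⁻⁵ × 18.85 × (29720)² = 1.118 × 10⁻⁵ × 18.85 × 883,278,400 ≈ 186,144.7 × g
Target RCF = 1.3 × 186,144.7 ≈ 241,988.1 × g
Your rotor: r = 186 mm / 2 = 93 mm = 9.3 cm
241,988.1 = 1.118 × 10⁻⁵ × 9.3 × N²
N² = 241,988.1 / (10.3974 × 10⁻⁵) = 2,327,390,501
N ≈ √2,327,390,501 ≈ 48,243.0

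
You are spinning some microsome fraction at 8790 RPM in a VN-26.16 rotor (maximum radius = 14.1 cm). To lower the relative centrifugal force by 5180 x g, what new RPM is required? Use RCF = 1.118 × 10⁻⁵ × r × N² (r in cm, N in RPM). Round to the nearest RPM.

Current RCF = 1.118 × 10⁻⁵ × 14.1 × (8790)² = 1.118 × 10⁻⁵ × 14.1 × 77,264,100 ≈ 12,179.8 × g
Target RCF = 12,179.8 − 5,180 = 6,999.8 × g
N² = 6,999.8 / (15.7638 × 10⁻⁵) = 44,404,268
N ≈ √44,404,268 ≈ 6,663.7

6664 RPM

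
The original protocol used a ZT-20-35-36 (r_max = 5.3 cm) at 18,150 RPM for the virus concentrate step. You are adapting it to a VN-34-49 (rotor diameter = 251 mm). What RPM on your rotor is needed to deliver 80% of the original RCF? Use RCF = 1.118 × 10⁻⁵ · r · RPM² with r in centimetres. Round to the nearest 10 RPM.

RCF_original = 1.118 × 10⁻⁵ × 5.3 × (18150)² = 1.118 × 10⁻⁵ × 5.3 × 329,422,500 ≈ 19,519.6 × g
Target RCF = 0.8 × 19,519.6 ≈ 15,615.7 × g
Your rotor: r = 251 mm / 2 = 125.5 mm = 12.55 cm
15,615.7 = 1.118 × 10⁻⁵ × 12.55 × N²
N² = 15,615.7 / (14.0309 × 10⁻⁵) = 111,295,070
N ≈ √111,295,070 ≈ 10,549.6

10550 RPM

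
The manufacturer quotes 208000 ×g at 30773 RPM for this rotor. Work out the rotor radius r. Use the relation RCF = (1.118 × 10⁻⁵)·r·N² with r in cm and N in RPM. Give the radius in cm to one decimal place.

208000 = 1.118 × 10⁻⁵ × r × (30773)²
r = 208000 / (1.118 × 10⁻⁵ × 946,977,529) = 208000 / 10587.21 ≈ 19.646 cm

≈ 19.6 cm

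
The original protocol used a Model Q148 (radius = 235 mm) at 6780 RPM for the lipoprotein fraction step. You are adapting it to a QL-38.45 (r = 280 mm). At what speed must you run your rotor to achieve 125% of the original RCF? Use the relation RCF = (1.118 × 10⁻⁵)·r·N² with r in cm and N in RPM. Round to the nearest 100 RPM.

Original rotor: r = 235 mm = 23.5 cm
RCF_original = 1.118 × 10⁻⁵ × 23.5 × (6780)² = 1.118 × 10⁻⁵ × 23.5 × 45,968,400 ≈ 12,077.3 × g
Target RCF = 1.25 × 12,077.3 ≈ 15,096.6 × g
Your rotor: r = 280 mm = 28.0 cm
15,096.6 = 1.118 × 10⁻⁵ × 28 × N²
N² = 15,096.6 / (31.304 × 10⁻⁵) = 48,225,786
N ≈ √48,225,786 ≈ 6,944.5

≈ 6900 RPM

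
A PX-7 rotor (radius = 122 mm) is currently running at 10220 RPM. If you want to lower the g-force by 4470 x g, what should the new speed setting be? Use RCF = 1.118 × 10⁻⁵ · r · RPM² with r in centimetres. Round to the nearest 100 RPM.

r = 122 mm = 12.2 cm
Current RCF = 1.118 × 10⁻⁵ × 12.2 × (10220)² = 1.118 × 10⁻⁵ × 12.2 × 104,448,400 ≈ 14,246.3 × g
Target RCF = 14,246.3 − 4,470 = 9,776.3 × g
N² = 9,776.3 / (13.6396 × 10⁻⁵) = 71,675,856
N ≈ √71,675,856 ≈ 8,466.2

≈ 8500 RPM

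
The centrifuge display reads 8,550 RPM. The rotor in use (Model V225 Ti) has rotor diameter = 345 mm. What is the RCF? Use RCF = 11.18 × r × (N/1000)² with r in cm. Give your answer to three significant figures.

r = 345 mm / 2 = 172.5 mm = 17.25 cm
RCF = 11.18 × 17.25 × (8.55)² = 11.18 × 17.25 × 73.1025 ≈ 14,098.2 × g

14100 × g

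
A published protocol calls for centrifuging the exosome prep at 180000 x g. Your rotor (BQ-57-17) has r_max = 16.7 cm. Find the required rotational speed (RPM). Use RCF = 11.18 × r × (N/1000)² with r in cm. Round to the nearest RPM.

≈ 31050 RPM

RCF = 11.18 × r × (N/1000)²
180,000 = 11.18 × 16.7 × (N/1000)²
(N/1000)² = 180,000 / 186.706 = 964.0826
N = 1000 × √964.0826 ≈ 31,049.7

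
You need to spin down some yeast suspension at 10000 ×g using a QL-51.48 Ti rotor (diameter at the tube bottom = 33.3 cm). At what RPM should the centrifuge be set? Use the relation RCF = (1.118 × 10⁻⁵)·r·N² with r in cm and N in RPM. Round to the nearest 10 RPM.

≈ 7330 RPM

r = 33.3 / 2 = 16.65 cm
10,000 = 1.118 × 10⁻⁵ × 16.65 × N²
N² = 10,000 / (18.6147 × 10⁻⁵) = 53,720,984
N ≈ √53,720,984 ≈ 7,329.5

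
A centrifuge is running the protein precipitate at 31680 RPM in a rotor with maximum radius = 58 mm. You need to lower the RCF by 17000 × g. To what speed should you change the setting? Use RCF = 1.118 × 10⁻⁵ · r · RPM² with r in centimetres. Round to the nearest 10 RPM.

r = 58 mm = 5.8 cm
Current RCF = 1.118 × 10⁻⁵ × 5.8 × (31680)² = 1.118 × 10⁻⁵ × 5.8 × 1,003,622,400 ≈ 65,078.9 × g
Target RCF = 65,078.9 − 17,000 = 48,078.9 × g
N² = 48,078.9 / (6.4844 × 10⁻⁵) = 741,454,876
N ≈ √741,454,876 ≈ 27,229.7

27230 RPM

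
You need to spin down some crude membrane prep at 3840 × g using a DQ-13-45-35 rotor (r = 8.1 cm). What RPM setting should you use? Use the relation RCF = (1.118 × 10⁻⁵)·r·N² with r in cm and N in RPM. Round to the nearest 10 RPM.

≈ 6510 RPM

3,840 = 1.118 × 10⁻⁵ × 8.1 × N²
N² = 3,840 / (9.0558 × 10⁻⁵) = 42,403,763
N ≈ √42,403,763 ≈ 6,511.8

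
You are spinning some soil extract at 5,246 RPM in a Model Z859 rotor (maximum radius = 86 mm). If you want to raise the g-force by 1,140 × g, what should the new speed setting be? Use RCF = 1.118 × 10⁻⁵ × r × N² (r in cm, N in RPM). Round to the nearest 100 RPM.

r = 86 mm = 8.6 cm
Current RCF = 1.118 × 10⁻⁵ × 8.6 × (5246)² = 1.118 × 10⁻⁵ × 8.6 × 27,520,516 ≈ 2,646 × g
Target RCF = 2,646 + 1,140 = 3,786 × g
N² = 3,786 / (9.6148 × 10⁻⁵) = 39,376,794
N ≈ √39,376,794 ≈ 6,275.1

≈ 6300 RPM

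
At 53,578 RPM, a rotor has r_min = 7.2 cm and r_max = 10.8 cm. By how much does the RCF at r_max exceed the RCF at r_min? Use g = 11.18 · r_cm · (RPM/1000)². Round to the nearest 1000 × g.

ΔRCF = 11.18 × (r_max − r_min) × (N/1000)² = 11.18 × 3.6 × 2,870.602084 ≈ 115,536

ΔRCF ≈ 116000 g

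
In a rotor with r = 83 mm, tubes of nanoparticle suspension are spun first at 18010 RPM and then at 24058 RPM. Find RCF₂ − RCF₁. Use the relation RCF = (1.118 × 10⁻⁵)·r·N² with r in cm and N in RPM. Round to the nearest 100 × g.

23600 x g

r = 83 mm = 8.3 cm
RCF₁ = 1.118 × 10⁻⁵ × 8.3 × (18010)² = 1.118 × 10⁻⁵ × 8.3 × 324,360,100 ≈ 30,098.7 × g
RCF₂ = 1.118 × 10⁻⁵ × 8.3 × (24058)² = 1.118 × 10⁻⁵ × 8.3 × 578,787,364 ≈ 53,708 × g
Increase = 53,708 − 30,098.7 = 23,609.3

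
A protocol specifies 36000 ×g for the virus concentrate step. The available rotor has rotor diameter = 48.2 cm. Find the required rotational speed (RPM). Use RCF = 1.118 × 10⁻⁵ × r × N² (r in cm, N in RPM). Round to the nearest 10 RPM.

N ≈ 11560 RPM

r = 48.2 / 2 = 24.1 cm
36,000 = 1.118 × 10⁻⁵ × 24.1 × N²
N² = 36,000 / (26.9438 × 10⁻⁵) = 133,611,443
N ≈ √133,611,443 ≈ 11,559.0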